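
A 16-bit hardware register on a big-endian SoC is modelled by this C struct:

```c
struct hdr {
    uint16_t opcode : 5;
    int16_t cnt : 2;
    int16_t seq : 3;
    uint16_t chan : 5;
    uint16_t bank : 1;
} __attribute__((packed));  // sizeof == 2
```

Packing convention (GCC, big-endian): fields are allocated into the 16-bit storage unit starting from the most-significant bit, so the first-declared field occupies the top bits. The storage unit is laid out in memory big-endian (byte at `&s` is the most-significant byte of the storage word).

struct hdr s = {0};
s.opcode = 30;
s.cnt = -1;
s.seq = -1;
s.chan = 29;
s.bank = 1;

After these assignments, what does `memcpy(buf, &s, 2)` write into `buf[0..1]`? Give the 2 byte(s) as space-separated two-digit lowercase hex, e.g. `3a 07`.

f7 fb

[11+:5] opcode=30 & 0x1f = 0x1e; word=0xf000
[9+:2] cnt=-1 & 0x3 = 0x3; word=0xf600
[6+:3] seq=-1 & 0x7 = 0x7; word=0xf7c0
[1+:5] chan=29 & 0x1f = 0x1d; word=0xf7fa
[0+:1] bank=1 & 0x1 = 0x1; word=0xf7fb
word = 0xf7fb → big-endian bytes:
  [0]=0xf7  [1]=0xfb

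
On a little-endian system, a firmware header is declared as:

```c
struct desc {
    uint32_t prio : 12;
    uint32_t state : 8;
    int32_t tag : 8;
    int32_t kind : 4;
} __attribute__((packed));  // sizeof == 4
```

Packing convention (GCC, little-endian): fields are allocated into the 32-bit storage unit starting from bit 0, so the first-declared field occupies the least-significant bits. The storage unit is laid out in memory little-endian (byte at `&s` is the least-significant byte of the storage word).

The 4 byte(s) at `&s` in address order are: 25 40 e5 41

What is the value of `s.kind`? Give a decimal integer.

4

[0]=0x25 [1]=0x40 [2]=0xe5 [3]=0x41 (little-endian) → word 0x41e54025
prio:12 @ bit 0 → (0x41e54025>>0)&0xfff = 0x25
state:8 @ bit 12 → (0x41e54025>>12)&0xff = 0x54
tag:8 @ bit 20 → (0x41e54025>>20)&0xff = 0x1e
kind:4 @ bit 28 → (0x41e54025>>28)&0xf = 0x4  ←
kind signed 4b, MSB=0: value = 4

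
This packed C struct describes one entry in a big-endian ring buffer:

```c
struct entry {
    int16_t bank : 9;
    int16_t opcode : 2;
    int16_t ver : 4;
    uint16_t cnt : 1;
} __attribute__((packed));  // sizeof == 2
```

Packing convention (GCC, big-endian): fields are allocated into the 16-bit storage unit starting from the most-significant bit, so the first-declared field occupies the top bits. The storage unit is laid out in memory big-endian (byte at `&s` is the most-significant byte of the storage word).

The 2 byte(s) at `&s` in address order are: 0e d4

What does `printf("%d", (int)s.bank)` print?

29

[0]=0x0e [1]=0xd4 (big-endian) → word 0x0ed4
bank:9 @ bit 7 → (0x0ed4>>7)&0x1ff = 0x1d  ←
opcode:2 @ bit 5 → (0x0ed4>>5)&0x3 = 0x2
ver:4 @ bit 1 → (0x0ed4>>1)&0xf = 0xa
cnt:1 @ bit 0 → (0x0ed4>>0)&0x1 = 0x0
bank signed 9b, MSB=0: value = 29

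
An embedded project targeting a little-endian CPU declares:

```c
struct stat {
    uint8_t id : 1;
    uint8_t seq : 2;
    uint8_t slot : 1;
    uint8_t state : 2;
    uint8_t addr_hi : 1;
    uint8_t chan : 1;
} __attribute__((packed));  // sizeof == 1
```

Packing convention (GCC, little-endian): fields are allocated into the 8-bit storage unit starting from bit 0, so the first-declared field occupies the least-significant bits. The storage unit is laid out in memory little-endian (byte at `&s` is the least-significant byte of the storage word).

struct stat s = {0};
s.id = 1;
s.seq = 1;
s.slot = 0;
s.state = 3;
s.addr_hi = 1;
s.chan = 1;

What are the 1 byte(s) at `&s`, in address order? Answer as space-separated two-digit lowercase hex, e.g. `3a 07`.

id:1 = 1 → 0x1 << 0 → word 0x01
seq:2 = 1 → 0x1 << 1 → word 0x03
slot:1 = 0 → 0x0 << 3 → word 0x03
state:2 = 3 → 0x3 << 4 → word 0x33
addr_hi:1 = 1 → 0x1 << 6 → word 0x73
chan:1 = 1 → 0x1 << 7 → word 0xf3
word = 0xf3 → little-endian bytes:
  [0]=0xf3

f3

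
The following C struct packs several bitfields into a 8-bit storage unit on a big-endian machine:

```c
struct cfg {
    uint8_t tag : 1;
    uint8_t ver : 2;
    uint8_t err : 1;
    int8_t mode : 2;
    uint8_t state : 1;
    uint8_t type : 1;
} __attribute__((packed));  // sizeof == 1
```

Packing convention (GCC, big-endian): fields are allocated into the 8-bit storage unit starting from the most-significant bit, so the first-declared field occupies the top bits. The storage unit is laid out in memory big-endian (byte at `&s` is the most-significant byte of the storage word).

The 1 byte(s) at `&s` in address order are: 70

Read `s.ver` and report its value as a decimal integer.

3

[0]=0x70 (big-endian) → word 0x70
tag [7+:1] = (word>>7) & 0x1 = 0
ver [5+:2] = (word>>5) & 0x3 = 3  ←
err [4+:1] = (word>>4) & 0x1 = 1
mode [2+:2] = (word>>2) & 0x3 = 0
state [1+:1] = (word>>1) & 0x1 = 0
type [0+:1] = (word>>0) & 0x1 = 0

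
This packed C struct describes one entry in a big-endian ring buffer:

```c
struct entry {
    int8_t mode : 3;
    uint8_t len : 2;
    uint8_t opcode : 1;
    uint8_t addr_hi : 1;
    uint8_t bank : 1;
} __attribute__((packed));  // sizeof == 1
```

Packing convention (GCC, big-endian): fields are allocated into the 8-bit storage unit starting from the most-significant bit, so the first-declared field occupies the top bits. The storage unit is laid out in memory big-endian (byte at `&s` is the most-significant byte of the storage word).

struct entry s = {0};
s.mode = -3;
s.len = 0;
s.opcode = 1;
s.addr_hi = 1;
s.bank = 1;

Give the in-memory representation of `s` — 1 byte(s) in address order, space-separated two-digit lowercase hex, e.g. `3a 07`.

mode:3 = -3 → 0x5 << 5 → word 0xa0
len:2 = 0 → 0x0 << 3 → word 0xa0
opcode:1 = 1 → 0x1 << 2 → word 0xa4
addr_hi:1 = 1 → 0x1 << 1 → word 0xa6
bank:1 = 1 → 0x1 << 0 → word 0xa7
word = 0xa7 → big-endian bytes:
  [0]=0xa7

a7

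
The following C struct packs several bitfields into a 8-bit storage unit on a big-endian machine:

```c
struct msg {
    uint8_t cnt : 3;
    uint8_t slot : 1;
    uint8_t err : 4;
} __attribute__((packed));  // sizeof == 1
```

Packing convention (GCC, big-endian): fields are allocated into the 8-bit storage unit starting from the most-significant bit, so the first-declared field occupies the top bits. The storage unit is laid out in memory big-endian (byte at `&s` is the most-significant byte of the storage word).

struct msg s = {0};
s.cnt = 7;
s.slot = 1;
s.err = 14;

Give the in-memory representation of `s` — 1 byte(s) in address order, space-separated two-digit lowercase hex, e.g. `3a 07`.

fe

[5+:3] cnt=7 & 0x7 = 0x7; word=0xe0
[4+:1] slot=1 & 0x1 = 0x1; word=0xf0
[0+:4] err=14 & 0xf = 0xe; word=0xfe
word = 0xfe → big-endian bytes:
  [0]=0xfe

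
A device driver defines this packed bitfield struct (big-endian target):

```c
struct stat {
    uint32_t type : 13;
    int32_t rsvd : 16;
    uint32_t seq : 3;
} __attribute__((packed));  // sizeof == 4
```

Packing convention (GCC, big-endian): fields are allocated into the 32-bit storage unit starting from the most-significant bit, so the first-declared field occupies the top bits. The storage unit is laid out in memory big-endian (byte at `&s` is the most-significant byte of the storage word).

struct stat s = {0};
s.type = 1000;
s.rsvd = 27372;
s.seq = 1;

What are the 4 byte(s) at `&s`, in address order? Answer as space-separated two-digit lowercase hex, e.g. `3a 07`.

[19+:13] type=1000 & 0x1fff = 0x3e8; word=0x1f400000
[3+:16] rsvd=27372 & 0xffff = 0x6aec; word=0x1f435760
[0+:3] seq=1 & 0x7 = 0x1; word=0x1f435761
word = 0x1f435761 → big-endian bytes:
  [0]=0x1f  [1]=0x43  [2]=0x57  [3]=0x61

1f 43 57 61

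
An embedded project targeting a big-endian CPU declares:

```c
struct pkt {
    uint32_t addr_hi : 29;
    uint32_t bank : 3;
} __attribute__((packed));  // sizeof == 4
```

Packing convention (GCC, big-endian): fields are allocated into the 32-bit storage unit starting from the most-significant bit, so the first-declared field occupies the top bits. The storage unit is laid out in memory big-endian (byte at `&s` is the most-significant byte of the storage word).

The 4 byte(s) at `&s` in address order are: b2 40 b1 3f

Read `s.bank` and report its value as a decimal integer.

[0]=0xb2 [1]=0x40 [2]=0xb1 [3]=0x3f (big-endian) → word 0xb240b13f
addr_hi [3+:29] = (word>>3) & 0x1fffffff = 373823015
bank [0+:3] = (word>>0) & 0x7 = 7  ←

7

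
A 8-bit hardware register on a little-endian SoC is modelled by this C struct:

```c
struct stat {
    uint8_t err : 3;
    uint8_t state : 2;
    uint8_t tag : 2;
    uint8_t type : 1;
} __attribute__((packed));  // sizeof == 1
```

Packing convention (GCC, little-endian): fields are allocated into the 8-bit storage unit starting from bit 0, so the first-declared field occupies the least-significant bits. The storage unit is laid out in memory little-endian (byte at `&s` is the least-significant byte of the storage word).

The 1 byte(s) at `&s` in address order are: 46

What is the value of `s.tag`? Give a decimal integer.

2

[0]=0x46 (little-endian) → word 0x46
err [0+:3] = (word>>0) & 0x7 = 6
state [3+:2] = (word>>3) & 0x3 = 0
tag [5+:2] = (word>>5) & 0x3 = 2  ←
type [7+:1] = (word>>7) & 0x1 = 0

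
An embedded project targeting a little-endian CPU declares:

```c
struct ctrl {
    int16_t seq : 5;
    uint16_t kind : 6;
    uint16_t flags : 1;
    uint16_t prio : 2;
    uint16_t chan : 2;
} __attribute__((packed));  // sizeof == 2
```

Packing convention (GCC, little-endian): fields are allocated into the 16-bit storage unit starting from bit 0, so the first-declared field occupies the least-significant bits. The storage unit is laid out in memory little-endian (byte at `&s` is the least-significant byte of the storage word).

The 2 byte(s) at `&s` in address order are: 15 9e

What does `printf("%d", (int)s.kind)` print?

[0]=0x15 [1]=0x9e (little-endian) → word 0x9e15
seq:5 @ bit 0 → (0x9e15>>0)&0x1f = 0x15
kind:6 @ bit 5 → (0x9e15>>5)&0x3f = 0x30  ←
flags:1 @ bit 11 → (0x9e15>>11)&0x1 = 0x1
prio:2 @ bit 12 → (0x9e15>>12)&0x3 = 0x1
chan:2 @ bit 14 → (0x9e15>>14)&0x3 = 0x2

48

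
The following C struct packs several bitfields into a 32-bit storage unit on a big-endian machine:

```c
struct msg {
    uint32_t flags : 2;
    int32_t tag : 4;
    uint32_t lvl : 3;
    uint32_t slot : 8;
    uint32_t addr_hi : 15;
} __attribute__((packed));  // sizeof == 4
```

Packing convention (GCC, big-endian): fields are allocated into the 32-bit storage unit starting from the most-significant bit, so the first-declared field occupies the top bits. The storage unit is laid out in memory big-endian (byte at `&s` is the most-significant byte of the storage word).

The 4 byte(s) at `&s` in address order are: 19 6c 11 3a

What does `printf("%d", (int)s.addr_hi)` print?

4410

[0]=0x19 [1]=0x6c [2]=0x11 [3]=0x3a (big-endian) → word 0x196c113a
flags [30+:2] = (word>>30) & 0x3 = 0
tag [26+:4] = (word>>26) & 0xf = 6
lvl [23+:3] = (word>>23) & 0x7 = 2
slot [15+:8] = (word>>15) & 0xff = 216
addr_hi [0+:15] = (word>>0) & 0x7fff = 4410  ←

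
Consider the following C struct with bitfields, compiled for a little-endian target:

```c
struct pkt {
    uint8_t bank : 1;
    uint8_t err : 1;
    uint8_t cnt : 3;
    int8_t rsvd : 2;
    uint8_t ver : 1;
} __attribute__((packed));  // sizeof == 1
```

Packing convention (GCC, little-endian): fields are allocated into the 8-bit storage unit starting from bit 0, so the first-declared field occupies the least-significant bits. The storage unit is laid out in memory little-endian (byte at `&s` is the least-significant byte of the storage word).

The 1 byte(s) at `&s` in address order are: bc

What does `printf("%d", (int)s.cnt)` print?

[0]=0xbc (little-endian) → word 0xbc
bank:1 @ bit 0 → (0xbc>>0)&0x1 = 0x0
err:1 @ bit 1 → (0xbc>>1)&0x1 = 0x0
cnt:3 @ bit 2 → (0xbc>>2)&0x7 = 0x7  ←
rsvd:2 @ bit 5 → (0xbc>>5)&0x3 = 0x1
ver:1 @ bit 7 → (0xbc>>7)&0x1 = 0x1

7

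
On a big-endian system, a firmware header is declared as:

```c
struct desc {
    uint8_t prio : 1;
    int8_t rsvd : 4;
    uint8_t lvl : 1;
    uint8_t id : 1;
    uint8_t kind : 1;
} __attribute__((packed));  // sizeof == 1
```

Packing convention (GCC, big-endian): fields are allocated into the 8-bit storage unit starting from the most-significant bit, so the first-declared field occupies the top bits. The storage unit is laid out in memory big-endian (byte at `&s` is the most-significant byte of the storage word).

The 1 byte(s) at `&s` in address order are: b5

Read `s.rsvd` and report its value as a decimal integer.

6

[0]=0xb5 (big-endian) → word 0xb5
prio [7+:1] = (word>>7) & 0x1 = 1
rsvd [3+:4] = (word>>3) & 0xf = 6  ←
lvl [2+:1] = (word>>2) & 0x1 = 1
id [1+:1] = (word>>1) & 0x1 = 0
kind [0+:1] = (word>>0) & 0x1 = 1
rsvd signed 4b, MSB=0: value = 6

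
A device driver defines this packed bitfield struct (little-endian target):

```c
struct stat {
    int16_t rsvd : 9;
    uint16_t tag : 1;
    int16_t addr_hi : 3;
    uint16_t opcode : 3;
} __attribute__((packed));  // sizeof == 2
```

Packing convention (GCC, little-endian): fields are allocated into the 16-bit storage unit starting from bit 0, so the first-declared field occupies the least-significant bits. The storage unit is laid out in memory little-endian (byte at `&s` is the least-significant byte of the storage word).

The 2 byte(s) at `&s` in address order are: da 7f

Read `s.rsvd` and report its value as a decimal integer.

-38

[0]=0xda [1]=0x7f (little-endian) → word 0x7fda
rsvd:9 @ bit 0 → (0x7fda>>0)&0x1ff = 0x1da  ←
tag:1 @ bit 9 → (0x7fda>>9)&0x1 = 0x1
addr_hi:3 @ bit 10 → (0x7fda>>10)&0x7 = 0x7
opcode:3 @ bit 13 → (0x7fda>>13)&0x7 = 0x3
rsvd signed 9b, MSB=1: 474 - 512 = -38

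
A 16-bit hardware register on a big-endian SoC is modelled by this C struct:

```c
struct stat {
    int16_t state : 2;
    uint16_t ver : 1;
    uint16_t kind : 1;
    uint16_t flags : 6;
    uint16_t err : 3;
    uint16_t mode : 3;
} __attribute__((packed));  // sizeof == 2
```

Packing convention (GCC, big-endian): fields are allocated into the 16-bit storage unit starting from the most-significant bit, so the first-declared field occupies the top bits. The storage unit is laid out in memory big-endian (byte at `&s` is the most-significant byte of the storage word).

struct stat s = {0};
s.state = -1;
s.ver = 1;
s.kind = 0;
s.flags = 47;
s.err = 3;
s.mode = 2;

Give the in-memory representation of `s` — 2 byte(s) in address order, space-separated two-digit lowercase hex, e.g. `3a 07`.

state:2 = -1 → 0x3 << 14 → word 0xc000
ver:1 = 1 → 0x1 << 13 → word 0xe000
kind:1 = 0 → 0x0 << 12 → word 0xe000
flags:6 = 47 → 0x2f << 6 → word 0xebc0
err:3 = 3 → 0x3 << 3 → word 0xebd8
mode:3 = 2 → 0x2 << 0 → word 0xebda
word = 0xebda → big-endian bytes:
  [0]=0xeb  [1]=0xda

eb da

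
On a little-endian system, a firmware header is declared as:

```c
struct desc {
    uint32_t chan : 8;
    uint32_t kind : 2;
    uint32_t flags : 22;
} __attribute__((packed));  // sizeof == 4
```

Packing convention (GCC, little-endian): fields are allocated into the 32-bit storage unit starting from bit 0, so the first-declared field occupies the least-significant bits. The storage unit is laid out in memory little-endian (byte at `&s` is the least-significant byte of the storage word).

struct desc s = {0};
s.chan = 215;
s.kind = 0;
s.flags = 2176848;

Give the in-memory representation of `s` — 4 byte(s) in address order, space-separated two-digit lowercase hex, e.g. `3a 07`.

d7 40 dd 84

chan (8b) val=215 bits=0xd7 at bit 0: 0x000000d7
kind (2b) val=0 bits=0x0 at bit 8: 0x000000d7
flags (22b) val=2176848 bits=0x213750 at bit 10: 0x84dd40d7
word = 0x84dd40d7 → little-endian bytes:
  [0]=0xd7  [1]=0x40  [2]=0xdd  [3]=0x84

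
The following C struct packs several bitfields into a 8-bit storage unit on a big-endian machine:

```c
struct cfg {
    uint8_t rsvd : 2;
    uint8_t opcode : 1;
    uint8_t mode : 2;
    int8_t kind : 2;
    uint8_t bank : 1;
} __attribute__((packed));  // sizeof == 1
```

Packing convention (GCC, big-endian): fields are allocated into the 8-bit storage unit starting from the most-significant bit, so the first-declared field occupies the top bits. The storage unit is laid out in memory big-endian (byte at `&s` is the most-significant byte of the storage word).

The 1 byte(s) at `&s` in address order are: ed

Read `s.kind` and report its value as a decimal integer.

-2

[0]=0xed (big-endian) → word 0xed
rsvd:2 @ bit 6 → (0xed>>6)&0x3 = 0x3
opcode:1 @ bit 5 → (0xed>>5)&0x1 = 0x1
mode:2 @ bit 3 → (0xed>>3)&0x3 = 0x1
kind:2 @ bit 1 → (0xed>>1)&0x3 = 0x2  ←
bank:1 @ bit 0 → (0xed>>0)&0x1 = 0x1
kind signed 2b, MSB=1: 2 - 4 = -2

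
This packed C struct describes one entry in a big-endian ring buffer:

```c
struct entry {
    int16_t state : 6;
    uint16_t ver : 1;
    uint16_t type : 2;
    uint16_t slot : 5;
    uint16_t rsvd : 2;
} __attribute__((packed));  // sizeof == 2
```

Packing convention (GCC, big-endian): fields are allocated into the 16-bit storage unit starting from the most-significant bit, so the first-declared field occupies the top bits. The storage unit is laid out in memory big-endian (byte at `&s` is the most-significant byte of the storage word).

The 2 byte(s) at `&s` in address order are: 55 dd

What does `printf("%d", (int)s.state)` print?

21

[0]=0x55 [1]=0xdd (big-endian) → word 0x55dd
state:6 @ bit 10 → (0x55dd>>10)&0x3f = 0x15  ←
ver:1 @ bit 9 → (0x55dd>>9)&0x1 = 0x0
type:2 @ bit 7 → (0x55dd>>7)&0x3 = 0x3
slot:5 @ bit 2 → (0x55dd>>2)&0x1f = 0x17
rsvd:2 @ bit 0 → (0x55dd>>0)&0x3 = 0x1
state signed 6b, MSB=0: value = 21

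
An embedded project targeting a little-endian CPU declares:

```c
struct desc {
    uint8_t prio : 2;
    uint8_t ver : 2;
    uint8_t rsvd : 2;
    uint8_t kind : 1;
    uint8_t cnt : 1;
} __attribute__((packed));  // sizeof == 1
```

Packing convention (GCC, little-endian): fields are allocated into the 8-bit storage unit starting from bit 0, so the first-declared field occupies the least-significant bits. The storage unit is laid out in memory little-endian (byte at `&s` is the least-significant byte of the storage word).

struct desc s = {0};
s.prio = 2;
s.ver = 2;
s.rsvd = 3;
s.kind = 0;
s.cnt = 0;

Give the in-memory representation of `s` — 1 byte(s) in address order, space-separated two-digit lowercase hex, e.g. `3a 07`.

3a

prio (2b) val=2 bits=0x2 at bit 0: 0x02
ver (2b) val=2 bits=0x2 at bit 2: 0x0a
rsvd (2b) val=3 bits=0x3 at bit 4: 0x3a
kind (1b) val=0 bits=0x0 at bit 6: 0x3a
cnt (1b) val=0 bits=0x0 at bit 7: 0x3a
word = 0x3a → little-endian bytes:
  [0]=0x3a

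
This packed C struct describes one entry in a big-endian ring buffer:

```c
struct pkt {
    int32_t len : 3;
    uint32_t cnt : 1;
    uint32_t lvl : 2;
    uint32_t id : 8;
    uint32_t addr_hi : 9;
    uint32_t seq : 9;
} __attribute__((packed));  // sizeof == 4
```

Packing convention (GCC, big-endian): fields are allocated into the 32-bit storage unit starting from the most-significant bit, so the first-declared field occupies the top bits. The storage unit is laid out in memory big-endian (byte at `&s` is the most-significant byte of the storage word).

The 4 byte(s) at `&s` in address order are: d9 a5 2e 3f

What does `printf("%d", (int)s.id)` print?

105

[0]=0xd9 [1]=0xa5 [2]=0x2e [3]=0x3f (big-endian) → word 0xd9a52e3f
len:3 @ bit 29 → (0xd9a52e3f>>29)&0x7 = 0x6
cnt:1 @ bit 28 → (0xd9a52e3f>>28)&0x1 = 0x1
lvl:2 @ bit 26 → (0xd9a52e3f>>26)&0x3 = 0x2
id:8 @ bit 18 → (0xd9a52e3f>>18)&0xff = 0x69  ←
addr_hi:9 @ bit 9 → (0xd9a52e3f>>9)&0x1ff = 0x97
seq:9 @ bit 0 → (0xd9a52e3f>>0)&0x1ff = 0x3f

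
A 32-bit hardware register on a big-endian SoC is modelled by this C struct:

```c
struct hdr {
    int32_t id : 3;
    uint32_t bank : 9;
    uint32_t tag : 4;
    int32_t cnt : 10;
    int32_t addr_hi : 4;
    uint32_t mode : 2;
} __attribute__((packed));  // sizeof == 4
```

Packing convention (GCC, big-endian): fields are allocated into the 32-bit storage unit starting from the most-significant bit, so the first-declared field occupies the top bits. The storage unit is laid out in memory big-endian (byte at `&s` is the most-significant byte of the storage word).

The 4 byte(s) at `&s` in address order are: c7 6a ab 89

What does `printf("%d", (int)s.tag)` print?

10

[0]=0xc7 [1]=0x6a [2]=0xab [3]=0x89 (big-endian) → word 0xc76aab89
id [29+:3] = (word>>29) & 0x7 = 6
bank [20+:9] = (word>>20) & 0x1ff = 118
tag [16+:4] = (word>>16) & 0xf = 10  ←
cnt [6+:10] = (word>>6) & 0x3ff = 686
addr_hi [2+:4] = (word>>2) & 0xf = 2
mode [0+:2] = (word>>0) & 0x3 = 1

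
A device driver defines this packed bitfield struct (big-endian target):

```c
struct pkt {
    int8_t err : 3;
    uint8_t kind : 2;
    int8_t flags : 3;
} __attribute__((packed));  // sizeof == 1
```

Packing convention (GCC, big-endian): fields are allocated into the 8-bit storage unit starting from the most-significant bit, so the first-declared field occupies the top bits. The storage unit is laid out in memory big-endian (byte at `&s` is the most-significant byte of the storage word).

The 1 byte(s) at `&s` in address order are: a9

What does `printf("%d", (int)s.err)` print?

[0]=0xa9 (big-endian) → word 0xa9
err:3 @ bit 5 → (0xa9>>5)&0x7 = 0x5  ←
kind:2 @ bit 3 → (0xa9>>3)&0x3 = 0x1
flags:3 @ bit 0 → (0xa9>>0)&0x7 = 0x1
err signed 3b, MSB=1: 5 - 8 = -3

-3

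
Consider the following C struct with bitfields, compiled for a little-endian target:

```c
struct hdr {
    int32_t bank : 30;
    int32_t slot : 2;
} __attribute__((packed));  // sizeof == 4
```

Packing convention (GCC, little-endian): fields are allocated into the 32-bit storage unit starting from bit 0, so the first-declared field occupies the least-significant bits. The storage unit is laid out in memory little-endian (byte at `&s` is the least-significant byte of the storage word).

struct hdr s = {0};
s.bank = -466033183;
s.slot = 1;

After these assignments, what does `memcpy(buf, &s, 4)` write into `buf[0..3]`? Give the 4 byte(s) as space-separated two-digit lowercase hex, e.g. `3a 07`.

e1 e5 38 64

[0+:30] bank=-466033183 & 0x3fffffff = 0x2438e5e1; word=0x2438e5e1
[30+:2] slot=1 & 0x3 = 0x1; word=0x6438e5e1
word = 0x6438e5e1 → little-endian bytes:
  [0]=0xe1  [1]=0xe5  [2]=0x38  [3]=0x64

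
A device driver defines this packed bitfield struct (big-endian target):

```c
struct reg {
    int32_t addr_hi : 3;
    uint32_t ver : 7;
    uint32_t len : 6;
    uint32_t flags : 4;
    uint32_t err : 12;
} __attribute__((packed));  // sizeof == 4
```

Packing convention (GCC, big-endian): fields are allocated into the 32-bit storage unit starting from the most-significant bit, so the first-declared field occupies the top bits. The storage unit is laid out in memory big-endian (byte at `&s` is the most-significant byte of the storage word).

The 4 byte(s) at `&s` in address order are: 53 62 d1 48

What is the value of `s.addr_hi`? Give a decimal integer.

2

[0]=0x53 [1]=0x62 [2]=0xd1 [3]=0x48 (big-endian) → word 0x5362d148
addr_hi:3 @ bit 29 → (0x5362d148>>29)&0x7 = 0x2  ←
ver:7 @ bit 22 → (0x5362d148>>22)&0x7f = 0x4d
len:6 @ bit 16 → (0x5362d148>>16)&0x3f = 0x22
flags:4 @ bit 12 → (0x5362d148>>12)&0xf = 0xd
err:12 @ bit 0 → (0x5362d148>>0)&0xfff = 0x148
addr_hi signed 3b, MSB=0: value = 2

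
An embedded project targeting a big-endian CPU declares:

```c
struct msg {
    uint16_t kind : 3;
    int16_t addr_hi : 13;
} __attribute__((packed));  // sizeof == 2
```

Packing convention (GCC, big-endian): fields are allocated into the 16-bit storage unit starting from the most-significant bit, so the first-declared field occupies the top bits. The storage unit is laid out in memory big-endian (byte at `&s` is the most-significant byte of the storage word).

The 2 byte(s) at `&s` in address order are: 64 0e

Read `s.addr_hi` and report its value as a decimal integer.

1038

[0]=0x64 [1]=0x0e (big-endian) → word 0x640e
kind [13+:3] = (word>>13) & 0x7 = 3
addr_hi [0+:13] = (word>>0) & 0x1fff = 1038  ←
addr_hi signed 13b, MSB=0: value = 1038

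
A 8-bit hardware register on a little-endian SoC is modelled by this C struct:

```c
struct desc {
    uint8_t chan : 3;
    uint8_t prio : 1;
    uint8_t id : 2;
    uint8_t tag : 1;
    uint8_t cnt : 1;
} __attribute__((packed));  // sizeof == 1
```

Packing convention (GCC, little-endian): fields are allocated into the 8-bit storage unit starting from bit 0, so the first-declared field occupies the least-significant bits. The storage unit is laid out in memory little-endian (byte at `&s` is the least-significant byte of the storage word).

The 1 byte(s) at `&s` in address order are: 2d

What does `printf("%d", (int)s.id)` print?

2

[0]=0x2d (little-endian) → word 0x2d
chan:3 @ bit 0 → (0x2d>>0)&0x7 = 0x5
prio:1 @ bit 3 → (0x2d>>3)&0x1 = 0x1
id:2 @ bit 4 → (0x2d>>4)&0x3 = 0x2  ←
tag:1 @ bit 6 → (0x2d>>6)&0x1 = 0x0
cnt:1 @ bit 7 → (0x2d>>7)&0x1 = 0x0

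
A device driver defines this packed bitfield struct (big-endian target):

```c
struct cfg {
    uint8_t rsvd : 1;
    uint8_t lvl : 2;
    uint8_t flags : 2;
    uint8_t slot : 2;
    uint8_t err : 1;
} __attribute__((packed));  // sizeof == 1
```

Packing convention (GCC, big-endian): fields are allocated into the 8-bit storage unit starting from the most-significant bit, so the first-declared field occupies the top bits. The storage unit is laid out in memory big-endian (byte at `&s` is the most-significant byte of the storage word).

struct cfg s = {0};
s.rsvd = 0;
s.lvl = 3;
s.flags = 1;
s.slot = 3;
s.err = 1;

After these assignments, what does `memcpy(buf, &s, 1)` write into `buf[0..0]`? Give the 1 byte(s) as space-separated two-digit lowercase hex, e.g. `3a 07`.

6f

[7+:1] rsvd=0 & 0x1 = 0x0; word=0x00
[5+:2] lvl=3 & 0x3 = 0x3; word=0x60
[3+:2] flags=1 & 0x3 = 0x1; word=0x68
[1+:2] slot=3 & 0x3 = 0x3; word=0x6e
[0+:1] err=1 & 0x1 = 0x1; word=0x6f
word = 0x6f → big-endian bytes:
  [0]=0x6f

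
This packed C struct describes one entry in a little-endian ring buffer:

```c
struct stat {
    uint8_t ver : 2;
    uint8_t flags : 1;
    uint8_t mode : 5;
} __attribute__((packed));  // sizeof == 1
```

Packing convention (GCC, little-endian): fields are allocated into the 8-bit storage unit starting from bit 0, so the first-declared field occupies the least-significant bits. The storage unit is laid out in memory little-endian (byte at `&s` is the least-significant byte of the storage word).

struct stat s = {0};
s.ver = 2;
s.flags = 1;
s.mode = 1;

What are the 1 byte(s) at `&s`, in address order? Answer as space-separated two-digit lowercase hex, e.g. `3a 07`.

0e

ver (2b) val=2 bits=0x2 at bit 0: 0x02
flags (1b) val=1 bits=0x1 at bit 2: 0x06
mode (5b) val=1 bits=0x1 at bit 3: 0x0e
word = 0x0e → little-endian bytes:
  [0]=0x0e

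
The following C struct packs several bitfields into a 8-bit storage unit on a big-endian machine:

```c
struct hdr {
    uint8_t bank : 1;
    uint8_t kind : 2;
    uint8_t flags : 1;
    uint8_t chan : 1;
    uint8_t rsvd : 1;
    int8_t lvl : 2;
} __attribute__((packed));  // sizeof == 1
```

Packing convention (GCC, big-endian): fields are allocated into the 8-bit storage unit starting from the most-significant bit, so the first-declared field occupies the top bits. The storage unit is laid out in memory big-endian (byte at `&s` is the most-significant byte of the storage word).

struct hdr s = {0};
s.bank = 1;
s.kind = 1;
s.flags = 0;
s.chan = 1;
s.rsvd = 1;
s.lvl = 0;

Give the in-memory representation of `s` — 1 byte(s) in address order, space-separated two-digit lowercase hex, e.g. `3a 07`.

ac

bank:1 = 1 → 0x1 << 7 → word 0x80
kind:2 = 1 → 0x1 << 5 → word 0xa0
flags:1 = 0 → 0x0 << 4 → word 0xa0
chan:1 = 1 → 0x1 << 3 → word 0xa8
rsvd:1 = 1 → 0x1 << 2 → word 0xac
lvl:2 = 0 → 0x0 << 0 → word 0xac
word = 0xac → big-endian bytes:
  [0]=0xac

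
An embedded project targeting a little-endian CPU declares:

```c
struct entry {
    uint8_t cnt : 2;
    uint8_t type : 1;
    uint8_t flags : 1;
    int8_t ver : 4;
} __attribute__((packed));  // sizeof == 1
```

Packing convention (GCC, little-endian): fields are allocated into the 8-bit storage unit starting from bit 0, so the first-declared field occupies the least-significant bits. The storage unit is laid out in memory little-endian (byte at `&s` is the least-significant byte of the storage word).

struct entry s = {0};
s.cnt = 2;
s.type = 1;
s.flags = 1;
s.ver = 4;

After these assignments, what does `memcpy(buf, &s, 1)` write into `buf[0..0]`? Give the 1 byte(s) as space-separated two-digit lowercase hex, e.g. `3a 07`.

cnt:2 = 2 → 0x2 << 0 → word 0x02
type:1 = 1 → 0x1 << 2 → word 0x06
flags:1 = 1 → 0x1 << 3 → word 0x0e
ver:4 = 4 → 0x4 << 4 → word 0x4e
word = 0x4e → little-endian bytes:
  [0]=0x4e

4e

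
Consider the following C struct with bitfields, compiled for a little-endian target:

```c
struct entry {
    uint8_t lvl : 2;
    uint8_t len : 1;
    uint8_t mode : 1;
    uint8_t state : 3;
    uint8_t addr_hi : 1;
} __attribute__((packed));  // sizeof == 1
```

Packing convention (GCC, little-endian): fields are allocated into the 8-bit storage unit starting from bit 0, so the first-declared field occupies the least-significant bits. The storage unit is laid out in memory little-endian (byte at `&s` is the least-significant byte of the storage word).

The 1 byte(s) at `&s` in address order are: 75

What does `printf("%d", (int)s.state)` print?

7

[0]=0x75 (little-endian) → word 0x75
lvl [0+:2] = (word>>0) & 0x3 = 1
len [2+:1] = (word>>2) & 0x1 = 1
mode [3+:1] = (word>>3) & 0x1 = 0
state [4+:3] = (word>>4) & 0x7 = 7  ←
addr_hi [7+:1] = (word>>7) & 0x1 = 0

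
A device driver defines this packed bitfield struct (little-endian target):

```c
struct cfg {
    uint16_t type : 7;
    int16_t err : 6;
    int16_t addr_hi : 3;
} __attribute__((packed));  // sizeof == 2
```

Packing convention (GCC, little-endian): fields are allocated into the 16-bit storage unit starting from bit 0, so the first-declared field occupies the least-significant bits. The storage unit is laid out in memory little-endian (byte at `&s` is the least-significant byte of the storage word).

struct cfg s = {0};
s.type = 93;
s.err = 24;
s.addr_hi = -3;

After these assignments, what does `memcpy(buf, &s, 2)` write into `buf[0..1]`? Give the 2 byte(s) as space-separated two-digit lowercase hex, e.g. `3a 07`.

type (7b) val=93 bits=0x5d at bit 0: 0x005d
err (6b) val=24 bits=0x18 at bit 7: 0x0c5d
addr_hi (3b) val=-3 bits=0x5 at bit 13: 0xac5d
word = 0xac5d → little-endian bytes:
  [0]=0x5d  [1]=0xac

5d ac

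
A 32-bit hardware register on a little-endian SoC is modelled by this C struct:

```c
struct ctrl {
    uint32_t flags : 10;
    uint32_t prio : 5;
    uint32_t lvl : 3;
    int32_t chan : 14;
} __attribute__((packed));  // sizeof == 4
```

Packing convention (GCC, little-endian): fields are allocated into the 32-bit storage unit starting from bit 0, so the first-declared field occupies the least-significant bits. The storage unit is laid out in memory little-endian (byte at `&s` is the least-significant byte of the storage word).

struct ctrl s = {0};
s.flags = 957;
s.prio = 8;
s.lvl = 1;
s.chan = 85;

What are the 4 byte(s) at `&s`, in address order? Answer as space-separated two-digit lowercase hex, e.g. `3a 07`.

bd a3 54 01

flags (10b) val=957 bits=0x3bd at bit 0: 0x000003bd
prio (5b) val=8 bits=0x8 at bit 10: 0x000023bd
lvl (3b) val=1 bits=0x1 at bit 15: 0x0000a3bd
chan (14b) val=85 bits=0x55 at bit 18: 0x0154a3bd
word = 0x0154a3bd → little-endian bytes:
  [0]=0xbd  [1]=0xa3  [2]=0x54  [3]=0x01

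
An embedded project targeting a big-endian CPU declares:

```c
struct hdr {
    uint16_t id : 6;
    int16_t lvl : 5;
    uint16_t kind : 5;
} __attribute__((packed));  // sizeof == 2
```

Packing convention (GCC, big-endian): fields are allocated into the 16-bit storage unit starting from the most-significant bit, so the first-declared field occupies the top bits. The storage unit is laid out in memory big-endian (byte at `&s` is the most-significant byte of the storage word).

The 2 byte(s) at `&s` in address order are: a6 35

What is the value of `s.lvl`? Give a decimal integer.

[0]=0xa6 [1]=0x35 (big-endian) → word 0xa635
id:6 @ bit 10 → (0xa635>>10)&0x3f = 0x29
lvl:5 @ bit 5 → (0xa635>>5)&0x1f = 0x11  ←
kind:5 @ bit 0 → (0xa635>>0)&0x1f = 0x15
lvl signed 5b, MSB=1: 17 - 32 = -15

-15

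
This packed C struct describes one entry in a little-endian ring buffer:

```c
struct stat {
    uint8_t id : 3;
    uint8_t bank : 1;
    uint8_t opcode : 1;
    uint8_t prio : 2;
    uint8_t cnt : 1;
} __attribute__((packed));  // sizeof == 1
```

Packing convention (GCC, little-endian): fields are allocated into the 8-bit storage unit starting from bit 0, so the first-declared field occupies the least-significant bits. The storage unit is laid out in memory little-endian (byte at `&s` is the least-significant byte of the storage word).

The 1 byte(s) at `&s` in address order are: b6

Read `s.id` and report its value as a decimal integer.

6

[0]=0xb6 (little-endian) → word 0xb6
id:3 @ bit 0 → (0xb6>>0)&0x7 = 0x6  ←
bank:1 @ bit 3 → (0xb6>>3)&0x1 = 0x0
opcode:1 @ bit 4 → (0xb6>>4)&0x1 = 0x1
prio:2 @ bit 5 → (0xb6>>5)&0x3 = 0x1
cnt:1 @ bit 7 → (0xb6>>7)&0x1 = 0x1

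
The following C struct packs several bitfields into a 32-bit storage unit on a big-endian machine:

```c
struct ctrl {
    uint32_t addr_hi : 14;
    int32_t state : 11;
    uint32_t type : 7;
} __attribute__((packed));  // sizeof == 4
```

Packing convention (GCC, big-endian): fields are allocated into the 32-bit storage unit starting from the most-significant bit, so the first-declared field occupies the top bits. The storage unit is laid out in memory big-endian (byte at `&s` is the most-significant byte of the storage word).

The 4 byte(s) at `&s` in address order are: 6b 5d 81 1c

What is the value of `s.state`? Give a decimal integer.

770

[0]=0x6b [1]=0x5d [2]=0x81 [3]=0x1c (big-endian) → word 0x6b5d811c
addr_hi [18+:14] = (word>>18) & 0x3fff = 6871
state [7+:11] = (word>>7) & 0x7ff = 770  ←
type [0+:7] = (word>>0) & 0x7f = 28
state signed 11b, MSB=0: value = 770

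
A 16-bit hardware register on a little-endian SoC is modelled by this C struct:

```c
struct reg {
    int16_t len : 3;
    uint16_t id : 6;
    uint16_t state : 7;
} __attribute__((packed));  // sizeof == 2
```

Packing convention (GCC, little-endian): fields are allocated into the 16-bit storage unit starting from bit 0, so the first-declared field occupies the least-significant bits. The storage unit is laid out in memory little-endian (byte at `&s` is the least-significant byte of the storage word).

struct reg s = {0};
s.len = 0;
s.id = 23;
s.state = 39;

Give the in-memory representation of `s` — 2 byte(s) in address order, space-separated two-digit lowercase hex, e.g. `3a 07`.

b8 4e

len:3 = 0 → 0x0 << 0 → word 0x0000
id:6 = 23 → 0x17 << 3 → word 0x00b8
state:7 = 39 → 0x27 << 9 → word 0x4eb8
word = 0x4eb8 → little-endian bytes:
  [0]=0xb8  [1]=0x4e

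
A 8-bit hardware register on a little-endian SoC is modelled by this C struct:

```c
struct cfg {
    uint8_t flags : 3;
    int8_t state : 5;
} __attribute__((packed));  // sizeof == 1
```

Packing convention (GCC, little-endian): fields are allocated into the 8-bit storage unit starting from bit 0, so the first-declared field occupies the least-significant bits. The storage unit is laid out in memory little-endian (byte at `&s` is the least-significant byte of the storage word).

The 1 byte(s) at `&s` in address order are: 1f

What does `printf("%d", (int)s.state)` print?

3

[0]=0x1f (little-endian) → word 0x1f
flags [0+:3] = (word>>0) & 0x7 = 7
state [3+:5] = (word>>3) & 0x1f = 3  ←
state signed 5b, MSB=0: value = 3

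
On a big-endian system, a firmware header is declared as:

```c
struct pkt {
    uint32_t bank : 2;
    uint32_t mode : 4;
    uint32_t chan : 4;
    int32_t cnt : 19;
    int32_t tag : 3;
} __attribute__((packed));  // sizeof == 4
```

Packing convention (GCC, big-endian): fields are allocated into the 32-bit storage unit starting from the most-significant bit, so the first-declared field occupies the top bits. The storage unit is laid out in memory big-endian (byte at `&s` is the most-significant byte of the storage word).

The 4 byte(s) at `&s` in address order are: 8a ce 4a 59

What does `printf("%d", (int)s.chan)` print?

[0]=0x8a [1]=0xce [2]=0x4a [3]=0x59 (big-endian) → word 0x8ace4a59
bank:2 @ bit 30 → (0x8ace4a59>>30)&0x3 = 0x2
mode:4 @ bit 26 → (0x8ace4a59>>26)&0xf = 0x2
chan:4 @ bit 22 → (0x8ace4a59>>22)&0xf = 0xb  ←
cnt:19 @ bit 3 → (0x8ace4a59>>3)&0x7ffff = 0x1c94b
tag:3 @ bit 0 → (0x8ace4a59>>0)&0x7 = 0x1

11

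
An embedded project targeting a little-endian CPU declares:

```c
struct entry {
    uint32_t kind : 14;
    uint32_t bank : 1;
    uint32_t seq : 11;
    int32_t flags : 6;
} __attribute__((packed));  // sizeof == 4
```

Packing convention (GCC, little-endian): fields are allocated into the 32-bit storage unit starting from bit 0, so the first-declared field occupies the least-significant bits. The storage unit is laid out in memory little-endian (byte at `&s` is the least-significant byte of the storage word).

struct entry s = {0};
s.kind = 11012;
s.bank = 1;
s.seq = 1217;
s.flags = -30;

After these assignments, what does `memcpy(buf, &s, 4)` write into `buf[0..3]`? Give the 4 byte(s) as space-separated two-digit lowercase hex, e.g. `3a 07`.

[0+:14] kind=11012 & 0x3fff = 0x2b04; word=0x00002b04
[14+:1] bank=1 & 0x1 = 0x1; word=0x00006b04
[15+:11] seq=1217 & 0x7ff = 0x4c1; word=0x0260eb04
[26+:6] flags=-30 & 0x3f = 0x22; word=0x8a60eb04
word = 0x8a60eb04 → little-endian bytes:
  [0]=0x04  [1]=0xeb  [2]=0x60  [3]=0x8a

04 eb 60 8a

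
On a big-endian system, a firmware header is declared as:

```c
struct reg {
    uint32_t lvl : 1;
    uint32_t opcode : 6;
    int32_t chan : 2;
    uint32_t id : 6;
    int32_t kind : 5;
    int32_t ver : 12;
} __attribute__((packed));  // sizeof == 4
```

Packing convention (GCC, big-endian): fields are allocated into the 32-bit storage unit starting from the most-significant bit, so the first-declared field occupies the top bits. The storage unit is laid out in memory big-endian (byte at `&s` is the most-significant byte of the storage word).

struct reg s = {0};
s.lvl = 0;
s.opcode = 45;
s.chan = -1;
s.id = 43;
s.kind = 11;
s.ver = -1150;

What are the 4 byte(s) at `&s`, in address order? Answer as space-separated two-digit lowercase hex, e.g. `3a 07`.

lvl:1 = 0 → 0x0 << 31 → word 0x00000000
opcode:6 = 45 → 0x2d << 25 → word 0x5a000000
chan:2 = -1 → 0x3 << 23 → word 0x5b800000
id:6 = 43 → 0x2b << 17 → word 0x5bd60000
kind:5 = 11 → 0xb << 12 → word 0x5bd6b000
ver:12 = -1150 → 0xb82 << 0 → word 0x5bd6bb82
word = 0x5bd6bb82 → big-endian bytes:
  [0]=0x5b  [1]=0xd6  [2]=0xbb  [3]=0x82

5b d6 bb 82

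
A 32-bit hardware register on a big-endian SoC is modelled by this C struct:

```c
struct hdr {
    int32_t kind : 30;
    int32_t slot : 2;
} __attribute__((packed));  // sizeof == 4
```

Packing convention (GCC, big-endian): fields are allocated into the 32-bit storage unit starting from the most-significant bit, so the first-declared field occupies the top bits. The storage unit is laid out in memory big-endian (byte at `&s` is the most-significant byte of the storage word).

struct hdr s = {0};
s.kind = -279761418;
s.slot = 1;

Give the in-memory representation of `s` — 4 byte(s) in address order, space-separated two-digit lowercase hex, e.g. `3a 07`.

bd 4c b7 d9

[2+:30] kind=-279761418 & 0x3fffffff = 0x2f532df6; word=0xbd4cb7d8
[0+:2] slot=1 & 0x3 = 0x1; word=0xbd4cb7d9
word = 0xbd4cb7d9 → big-endian bytes:
  [0]=0xbd  [1]=0x4c  [2]=0xb7  [3]=0xd9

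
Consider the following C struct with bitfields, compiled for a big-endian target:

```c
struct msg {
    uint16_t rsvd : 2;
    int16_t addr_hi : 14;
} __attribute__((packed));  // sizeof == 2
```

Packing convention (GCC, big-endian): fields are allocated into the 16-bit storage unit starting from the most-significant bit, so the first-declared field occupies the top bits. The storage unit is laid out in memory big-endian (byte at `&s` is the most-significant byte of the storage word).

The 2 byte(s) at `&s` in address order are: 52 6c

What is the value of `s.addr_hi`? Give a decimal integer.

4716

[0]=0x52 [1]=0x6c (big-endian) → word 0x526c
rsvd [14+:2] = (word>>14) & 0x3 = 1
addr_hi [0+:14] = (word>>0) & 0x3fff = 4716  ←
addr_hi signed 14b, MSB=0: value = 4716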